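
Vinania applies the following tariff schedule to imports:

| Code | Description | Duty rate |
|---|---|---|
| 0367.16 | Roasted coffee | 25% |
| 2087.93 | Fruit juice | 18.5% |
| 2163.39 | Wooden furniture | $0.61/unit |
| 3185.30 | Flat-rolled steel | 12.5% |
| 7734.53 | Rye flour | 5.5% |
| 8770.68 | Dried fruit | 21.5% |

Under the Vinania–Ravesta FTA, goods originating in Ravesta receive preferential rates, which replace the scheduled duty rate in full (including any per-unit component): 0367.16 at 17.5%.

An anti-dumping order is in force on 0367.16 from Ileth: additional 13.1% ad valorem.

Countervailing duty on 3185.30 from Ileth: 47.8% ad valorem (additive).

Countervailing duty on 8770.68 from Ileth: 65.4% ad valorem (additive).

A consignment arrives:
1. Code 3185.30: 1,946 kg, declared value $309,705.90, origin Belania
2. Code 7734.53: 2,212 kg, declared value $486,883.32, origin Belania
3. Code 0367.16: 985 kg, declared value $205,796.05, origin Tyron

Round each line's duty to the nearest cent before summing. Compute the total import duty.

Line 1 (3185.30, Belania, 1,946 kg, $309,705.90):
Base rate for 3185.30 is 12.5%.
The additional-duty order on 3185.30 targets Ileth, not Belania; it does not apply.
Duty = $309,705.90 × 12.5% = $38,713.24.
Line 2 (7734.53, Belania, 2,212 kg, $486,883.32):
Base rate for 7734.53 is 5.5%.
Duty = $486,883.32 × 5.5% = $26,778.58.
Line 3 (0367.16, Tyron, 985 kg, $205,796.05):
Base rate for 0367.16 is 25%.
0367.16 has an FTA preferential rate, but origin Tyron is not Ravesta; base rate stands.
The additional-duty order on 0367.16 targets Ileth, not Tyron; it does not apply.
Duty = $205,796.05 × 25% = $51,449.01.
Total = $38,713.24 + $26,778.58 + $51,449.01 = $116,940.83.

$116,940.83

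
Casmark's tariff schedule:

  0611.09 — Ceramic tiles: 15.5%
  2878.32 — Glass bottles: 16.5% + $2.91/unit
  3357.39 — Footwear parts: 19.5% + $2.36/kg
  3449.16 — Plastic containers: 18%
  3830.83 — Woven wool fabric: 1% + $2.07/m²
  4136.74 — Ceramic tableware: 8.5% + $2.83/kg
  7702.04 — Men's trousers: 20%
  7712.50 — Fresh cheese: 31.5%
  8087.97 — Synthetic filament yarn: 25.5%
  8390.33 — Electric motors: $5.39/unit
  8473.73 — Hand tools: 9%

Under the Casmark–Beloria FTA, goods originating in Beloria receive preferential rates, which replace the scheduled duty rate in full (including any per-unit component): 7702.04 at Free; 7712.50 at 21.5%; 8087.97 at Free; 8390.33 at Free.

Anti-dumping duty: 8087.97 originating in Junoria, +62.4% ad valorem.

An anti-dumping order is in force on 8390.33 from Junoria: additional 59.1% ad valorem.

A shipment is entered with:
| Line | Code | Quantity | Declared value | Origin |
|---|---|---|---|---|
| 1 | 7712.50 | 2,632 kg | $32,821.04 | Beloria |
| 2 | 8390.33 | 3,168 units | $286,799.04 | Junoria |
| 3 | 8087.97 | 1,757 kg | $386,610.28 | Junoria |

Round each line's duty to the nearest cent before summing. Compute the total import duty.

$533,460.71

Line 1 (7712.50, Beloria, 2,632 kg, $32,821.04):
Base rate for 7712.50 is 31.5%.
Origin Beloria qualifies under the Casmark–Beloria agreement and 7712.50 is covered: preferential rate 21.5% applies instead.
Duty = $32,821.04 × 21.5% = $7,056.52.
Line 2 (8390.33, Junoria, 3,168 units, $286,799.04):
Base rate for 8390.33 is $5.39/unit.
8390.33 has an FTA preferential rate, but origin Junoria is not Beloria; base rate stands.
Additional duty on 8390.33 from Junoria: +59.1% ad valorem. Applied ad valorem rate = 59.1%.
Duty = $286,799.04 × 59.1% + 3,168 × $5.39 = $186,573.75.
Line 3 (8087.97, Junoria, 1,757 kg, $386,610.28):
Base rate for 8087.97 is 25.5%.
8087.97 has an FTA preferential rate, but origin Junoria is not Beloria; base rate stands.
Additional duty on 8087.97 from Junoria: +62.4%. Applied ad valorem rate: 25.5% + 62.4% = 87.9%.
Duty = $386,610.28 × 87.9% = $339,830.44.
Total = $7,056.52 + $186,573.75 + $339,830.44 = $533,460.71.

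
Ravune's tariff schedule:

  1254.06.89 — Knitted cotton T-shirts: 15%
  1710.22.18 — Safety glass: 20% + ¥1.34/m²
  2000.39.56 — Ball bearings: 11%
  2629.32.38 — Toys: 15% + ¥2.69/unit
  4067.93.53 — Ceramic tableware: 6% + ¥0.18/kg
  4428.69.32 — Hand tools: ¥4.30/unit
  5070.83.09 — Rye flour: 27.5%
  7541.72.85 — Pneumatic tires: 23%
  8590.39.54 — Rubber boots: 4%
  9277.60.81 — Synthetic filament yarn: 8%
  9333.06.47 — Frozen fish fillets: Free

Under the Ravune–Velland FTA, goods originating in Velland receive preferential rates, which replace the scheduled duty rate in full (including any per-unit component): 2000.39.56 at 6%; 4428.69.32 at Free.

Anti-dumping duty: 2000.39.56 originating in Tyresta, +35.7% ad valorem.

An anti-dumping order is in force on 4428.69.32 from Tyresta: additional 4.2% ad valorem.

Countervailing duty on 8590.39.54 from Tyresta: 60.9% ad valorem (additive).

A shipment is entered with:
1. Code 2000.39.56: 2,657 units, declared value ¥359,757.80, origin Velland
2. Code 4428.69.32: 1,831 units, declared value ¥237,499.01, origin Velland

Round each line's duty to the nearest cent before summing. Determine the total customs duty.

Line 1 (2000.39.56, Velland, 2,657 units, ¥359,757.80):
Base rate for 2000.39.56 is 11%.
Origin Velland qualifies under the Ravune–Velland agreement and 2000.39.56 is covered: preferential rate 6% applies instead.
The additional-duty order on 2000.39.56 targets Tyresta, not Velland; it does not apply.
Duty = ¥359,757.80 × 6% = ¥21,585.47.
Line 2 (4428.69.32, Velland, 1,831 units, ¥237,499.01):
Base rate for 4428.69.32 is ¥4.30/unit.
Origin Velland qualifies under the Ravune–Velland agreement and 4428.69.32 is covered: preferential rate Free applies instead.
The additional-duty order on 4428.69.32 targets Tyresta, not Velland; it does not apply.
Duty = ¥237,499.01 × 0% = ¥0.00.
Total = ¥21,585.47 + ¥0.00 = ¥21,585.47.

¥21,585.47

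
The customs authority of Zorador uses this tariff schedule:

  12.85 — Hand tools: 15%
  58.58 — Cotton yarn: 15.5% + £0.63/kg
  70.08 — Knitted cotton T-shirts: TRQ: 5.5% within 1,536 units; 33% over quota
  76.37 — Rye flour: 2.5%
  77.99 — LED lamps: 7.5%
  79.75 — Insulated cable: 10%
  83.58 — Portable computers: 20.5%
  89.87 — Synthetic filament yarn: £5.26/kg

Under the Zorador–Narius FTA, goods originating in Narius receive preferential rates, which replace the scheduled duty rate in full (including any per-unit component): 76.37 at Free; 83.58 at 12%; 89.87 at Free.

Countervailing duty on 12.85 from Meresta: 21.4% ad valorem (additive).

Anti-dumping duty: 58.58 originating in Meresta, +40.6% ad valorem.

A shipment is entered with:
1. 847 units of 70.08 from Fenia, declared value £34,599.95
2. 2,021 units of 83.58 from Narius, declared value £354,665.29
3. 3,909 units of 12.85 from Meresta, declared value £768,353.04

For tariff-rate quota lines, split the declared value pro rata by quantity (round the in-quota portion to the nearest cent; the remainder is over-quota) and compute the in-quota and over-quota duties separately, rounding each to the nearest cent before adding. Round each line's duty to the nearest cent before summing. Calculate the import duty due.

Line 1 (70.08, Fenia, 847 units, £34,599.95):
Code 70.08 is under a tariff-rate quota (threshold 1,536 units). Quantity 847 units is within the quota, so the in-quota rate 5.5% applies to the full value.
Duty = £34,599.95 × 5.5% = £1,903.00.
Line 2 (83.58, Narius, 2,021 units, £354,665.29):
Base rate for 83.58 is 20.5%.
Origin Narius qualifies under the Zorador–Narius agreement and 83.58 is covered: preferential rate 12% applies instead.
Duty = £354,665.29 × 12% = £42,559.83.
Line 3 (12.85, Meresta, 3,909 units, £768,353.04):
Base rate for 12.85 is 15%.
Additional duty on 12.85 from Meresta: +21.4%. Applied ad valorem rate: 15% + 21.4% = 36.4%.
Duty = £768,353.04 × 36.4% = £279,680.51.
Total = £1,903.00 + £42,559.83 + £279,680.51 = £324,143.34.

£324,143.34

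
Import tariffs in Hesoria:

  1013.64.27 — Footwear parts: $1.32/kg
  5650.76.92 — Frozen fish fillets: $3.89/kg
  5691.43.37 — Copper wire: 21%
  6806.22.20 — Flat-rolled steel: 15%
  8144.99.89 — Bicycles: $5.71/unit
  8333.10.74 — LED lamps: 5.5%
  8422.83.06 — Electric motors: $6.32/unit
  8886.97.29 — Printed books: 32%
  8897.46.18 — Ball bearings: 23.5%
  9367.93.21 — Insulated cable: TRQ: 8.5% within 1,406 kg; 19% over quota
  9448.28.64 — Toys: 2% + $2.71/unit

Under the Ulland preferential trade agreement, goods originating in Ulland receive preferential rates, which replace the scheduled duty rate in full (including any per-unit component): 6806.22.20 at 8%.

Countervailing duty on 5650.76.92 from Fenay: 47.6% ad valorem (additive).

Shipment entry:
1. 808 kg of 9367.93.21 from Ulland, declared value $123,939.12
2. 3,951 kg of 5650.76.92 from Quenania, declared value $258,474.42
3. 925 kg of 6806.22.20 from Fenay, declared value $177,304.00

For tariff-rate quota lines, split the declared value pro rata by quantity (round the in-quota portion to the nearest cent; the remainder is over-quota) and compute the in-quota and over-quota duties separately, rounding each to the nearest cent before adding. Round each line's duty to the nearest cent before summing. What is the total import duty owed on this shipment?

Line 1 (9367.93.21, Ulland, 808 kg, $123,939.12):
Code 9367.93.21 is under a tariff-rate quota (threshold 1,406 kg). Quantity 808 kg is within the quota, so the in-quota rate 8.5% applies to the full value.
Duty = $123,939.12 × 8.5% = $10,534.83.
Line 2 (5650.76.92, Quenania, 3,951 kg, $258,474.42):
Base rate for 5650.76.92 is $3.89/kg.
The additional-duty order on 5650.76.92 targets Fenay, not Quenania; it does not apply.
Duty = 3,951 × $3.89 = $15,369.39.
Line 3 (6806.22.20, Fenay, 925 kg, $177,304.00):
Base rate for 6806.22.20 is 15%.
6806.22.20 has an FTA preferential rate, but origin Fenay is not Ulland; base rate stands.
Duty = $177,304.00 × 15% = $26,595.60.
Total = $10,534.83 + $15,369.39 + $26,595.60 = $52,499.82.

$52,499.82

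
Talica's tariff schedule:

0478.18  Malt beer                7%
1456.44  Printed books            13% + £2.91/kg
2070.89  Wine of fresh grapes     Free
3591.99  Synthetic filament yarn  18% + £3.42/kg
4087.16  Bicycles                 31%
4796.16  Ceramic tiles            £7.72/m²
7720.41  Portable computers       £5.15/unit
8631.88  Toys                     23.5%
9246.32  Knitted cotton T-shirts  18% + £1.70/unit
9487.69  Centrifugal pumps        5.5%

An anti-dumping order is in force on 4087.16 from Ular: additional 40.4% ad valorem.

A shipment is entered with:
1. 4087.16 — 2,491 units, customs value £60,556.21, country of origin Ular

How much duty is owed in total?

Line 1 (4087.16, Ular, 2,491 units, £60,556.21):
Base rate for 4087.16 is 31%.
Additional duty on 4087.16 from Ular: +40.4%. Applied ad valorem rate: 31% + 40.4% = 71.4%.
Duty = £60,556.21 × 71.4% = £43,237.13.

£43,237.13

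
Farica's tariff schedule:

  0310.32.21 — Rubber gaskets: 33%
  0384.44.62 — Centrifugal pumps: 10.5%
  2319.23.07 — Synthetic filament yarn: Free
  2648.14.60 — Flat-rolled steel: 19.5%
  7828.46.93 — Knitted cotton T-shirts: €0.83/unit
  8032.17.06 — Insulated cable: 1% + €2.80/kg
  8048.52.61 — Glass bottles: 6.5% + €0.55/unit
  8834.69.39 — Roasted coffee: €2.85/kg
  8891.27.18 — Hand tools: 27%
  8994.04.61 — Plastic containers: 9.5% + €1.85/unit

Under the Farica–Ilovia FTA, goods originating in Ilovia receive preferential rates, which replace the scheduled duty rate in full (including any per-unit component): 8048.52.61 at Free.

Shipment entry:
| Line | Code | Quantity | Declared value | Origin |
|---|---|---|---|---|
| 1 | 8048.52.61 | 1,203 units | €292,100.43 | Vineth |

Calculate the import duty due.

€19,648.18

Line 1 (8048.52.61, Vineth, 1,203 units, €292,100.43):
Base rate for 8048.52.61 is 6.5% + €0.55/unit.
8048.52.61 has an FTA preferential rate, but origin Vineth is not Ilovia; base rate stands.
Duty = €292,100.43 × 6.5% + 1,203 × €0.55 = €19,648.18.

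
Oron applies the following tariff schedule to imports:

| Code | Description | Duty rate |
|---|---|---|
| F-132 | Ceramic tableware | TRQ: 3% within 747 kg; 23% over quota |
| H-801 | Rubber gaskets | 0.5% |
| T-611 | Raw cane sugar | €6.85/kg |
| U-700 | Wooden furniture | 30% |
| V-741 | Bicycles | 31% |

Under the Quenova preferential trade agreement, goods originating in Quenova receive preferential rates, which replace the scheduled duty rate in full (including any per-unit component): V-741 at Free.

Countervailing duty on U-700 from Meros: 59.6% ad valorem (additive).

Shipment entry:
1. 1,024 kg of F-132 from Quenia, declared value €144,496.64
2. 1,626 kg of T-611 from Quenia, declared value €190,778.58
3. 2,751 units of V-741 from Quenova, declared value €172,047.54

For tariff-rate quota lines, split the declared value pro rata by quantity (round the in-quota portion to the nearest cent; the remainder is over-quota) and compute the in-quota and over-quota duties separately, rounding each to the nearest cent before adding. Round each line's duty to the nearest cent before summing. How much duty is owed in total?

Line 1 (F-132, Quenia, 1,024 kg, €144,496.64):
Code F-132 is under a tariff-rate quota (threshold 747 kg). In-quota: 747 kg at 3%; over-quota: 277 kg at 23%.
Pro-rata value split: in-quota = €144,496.64 × 747/1,024 = €105,409.17; over-quota = €144,496.64 − €105,409.17 = €39,087.47.
In-quota duty = €105,409.17 × 3% = €3,162.28. Over-quota duty = €39,087.47 × 23% = €8,990.12.
Line duty = €3,162.28 + €8,990.12 = €12,152.40.
Line 2 (T-611, Quenia, 1,626 kg, €190,778.58):
Base rate for T-611 is €6.85/kg.
Duty = 1,626 × €6.85 = €11,138.10.
Line 3 (V-741, Quenova, 2,751 units, €172,047.54):
Base rate for V-741 is 31%.
Origin Quenova qualifies under the Oron–Quenova agreement and V-741 is covered: preferential rate Free applies instead.
Duty = €172,047.54 × 0% = €0.00.
Total = €12,152.40 + €11,138.10 + €0.00 = €23,290.50.

€23,290.50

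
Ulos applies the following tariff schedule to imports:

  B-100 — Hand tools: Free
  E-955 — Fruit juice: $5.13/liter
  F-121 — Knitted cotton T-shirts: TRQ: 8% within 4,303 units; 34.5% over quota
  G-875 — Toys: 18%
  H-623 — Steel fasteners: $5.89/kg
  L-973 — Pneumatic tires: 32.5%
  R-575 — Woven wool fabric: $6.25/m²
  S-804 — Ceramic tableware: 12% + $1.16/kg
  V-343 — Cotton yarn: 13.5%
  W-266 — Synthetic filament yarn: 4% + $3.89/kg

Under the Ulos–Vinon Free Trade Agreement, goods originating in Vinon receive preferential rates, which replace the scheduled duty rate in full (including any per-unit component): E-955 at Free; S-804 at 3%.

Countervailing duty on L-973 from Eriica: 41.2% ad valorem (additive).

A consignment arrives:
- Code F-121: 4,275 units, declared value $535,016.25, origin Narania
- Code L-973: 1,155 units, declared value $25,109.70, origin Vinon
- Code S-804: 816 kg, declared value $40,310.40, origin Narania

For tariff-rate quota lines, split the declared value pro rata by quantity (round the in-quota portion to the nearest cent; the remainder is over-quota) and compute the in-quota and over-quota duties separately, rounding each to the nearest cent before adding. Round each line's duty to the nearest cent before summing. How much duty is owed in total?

$56,745.76

Line 1 (F-121, Narania, 4,275 units, $535,016.25):
Code F-121 is under a tariff-rate quota (threshold 4,303 units). Quantity 4,275 units is within the quota, so the in-quota rate 8% applies to the full value.
Duty = $535,016.25 × 8% = $42,801.30.
Line 2 (L-973, Vinon, 1,155 units, $25,109.70):
Base rate for L-973 is 32.5%.
Origin Vinon is the FTA partner but L-973 is not on the preference list; base rate stands.
The additional-duty order on L-973 targets Eriica, not Vinon; it does not apply.
Duty = $25,109.70 × 32.5% = $8,160.65.
Line 3 (S-804, Narania, 816 kg, $40,310.40):
Base rate for S-804 is 12% + $1.16/kg.
S-804 has an FTA preferential rate, but origin Narania is not Vinon; base rate stands.
Duty = $40,310.40 × 12% + 816 × $1.16 = $5,783.81.
Total = $42,801.30 + $8,160.65 + $5,783.81 = $56,745.76.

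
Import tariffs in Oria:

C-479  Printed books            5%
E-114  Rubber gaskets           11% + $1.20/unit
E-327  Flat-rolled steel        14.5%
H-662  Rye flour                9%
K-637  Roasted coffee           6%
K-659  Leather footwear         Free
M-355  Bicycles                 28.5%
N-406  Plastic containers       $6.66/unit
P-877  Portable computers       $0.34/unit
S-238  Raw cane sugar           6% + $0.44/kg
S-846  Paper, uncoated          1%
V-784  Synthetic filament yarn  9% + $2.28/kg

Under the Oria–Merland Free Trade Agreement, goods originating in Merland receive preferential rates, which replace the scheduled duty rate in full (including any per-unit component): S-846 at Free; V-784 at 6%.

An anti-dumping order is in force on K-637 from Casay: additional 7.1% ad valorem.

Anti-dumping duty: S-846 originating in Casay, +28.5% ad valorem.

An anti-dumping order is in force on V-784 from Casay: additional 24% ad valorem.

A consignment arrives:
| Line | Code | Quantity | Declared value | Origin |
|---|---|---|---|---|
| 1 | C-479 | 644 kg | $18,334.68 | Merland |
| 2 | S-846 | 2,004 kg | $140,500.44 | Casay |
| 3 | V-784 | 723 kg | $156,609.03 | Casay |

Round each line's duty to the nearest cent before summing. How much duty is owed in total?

Line 1 (C-479, Merland, 644 kg, $18,334.68):
Base rate for C-479 is 5%.
Origin Merland is the FTA partner but C-479 is not on the preference list; base rate stands.
Duty = $18,334.68 × 5% = $916.73.
Line 2 (S-846, Casay, 2,004 kg, $140,500.44):
Base rate for S-846 is 1%.
S-846 has an FTA preferential rate, but origin Casay is not Merland; base rate stands.
Additional duty on S-846 from Casay: +28.5%. Applied ad valorem rate: 1% + 28.5% = 29.5%.
Duty = $140,500.44 × 29.5% = $41,447.63.
Line 3 (V-784, Casay, 723 kg, $156,609.03):
Base rate for V-784 is 9% + $2.28/kg.
V-784 has an FTA preferential rate, but origin Casay is not Merland; base rate stands.
Additional duty on V-784 from Casay: +24%. Applied ad valorem rate: 9% + 24% = 33%.
Duty = $156,609.03 × 33% + 723 × $2.28 = $53,329.42.
Total = $916.73 + $41,447.63 + $53,329.42 = $95,693.78.

$95,693.78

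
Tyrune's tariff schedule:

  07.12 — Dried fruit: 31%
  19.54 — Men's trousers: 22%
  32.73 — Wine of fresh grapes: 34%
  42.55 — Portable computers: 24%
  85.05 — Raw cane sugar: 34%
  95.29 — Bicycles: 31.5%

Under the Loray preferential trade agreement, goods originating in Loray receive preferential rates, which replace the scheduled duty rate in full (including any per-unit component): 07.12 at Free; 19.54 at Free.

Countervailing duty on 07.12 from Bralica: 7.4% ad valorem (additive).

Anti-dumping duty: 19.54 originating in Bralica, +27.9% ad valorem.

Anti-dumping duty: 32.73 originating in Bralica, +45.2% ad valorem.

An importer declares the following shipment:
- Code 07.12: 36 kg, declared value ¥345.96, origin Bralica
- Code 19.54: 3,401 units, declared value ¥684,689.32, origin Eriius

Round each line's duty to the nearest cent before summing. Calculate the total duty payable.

Line 1 (07.12, Bralica, 36 kg, ¥345.96):
Base rate for 07.12 is 31%.
07.12 has an FTA preferential rate, but origin Bralica is not Loray; base rate stands.
Additional duty on 07.12 from Bralica: +7.4%. Applied ad valorem rate: 31% + 7.4% = 38.4%.
Duty = ¥345.96 × 38.4% = ¥132.85.
Line 2 (19.54, Eriius, 3,401 units, ¥684,689.32):
Base rate for 19.54 is 22%.
19.54 has an FTA preferential rate, but origin Eriius is not Loray; base rate stands.
The additional-duty order on 19.54 targets Bralica, not Eriius; it does not apply.
Duty = ¥684,689.32 × 22% = ¥150,631.65.
Total = ¥132.85 + ¥150,631.65 = ¥150,764.50.

¥150,764.50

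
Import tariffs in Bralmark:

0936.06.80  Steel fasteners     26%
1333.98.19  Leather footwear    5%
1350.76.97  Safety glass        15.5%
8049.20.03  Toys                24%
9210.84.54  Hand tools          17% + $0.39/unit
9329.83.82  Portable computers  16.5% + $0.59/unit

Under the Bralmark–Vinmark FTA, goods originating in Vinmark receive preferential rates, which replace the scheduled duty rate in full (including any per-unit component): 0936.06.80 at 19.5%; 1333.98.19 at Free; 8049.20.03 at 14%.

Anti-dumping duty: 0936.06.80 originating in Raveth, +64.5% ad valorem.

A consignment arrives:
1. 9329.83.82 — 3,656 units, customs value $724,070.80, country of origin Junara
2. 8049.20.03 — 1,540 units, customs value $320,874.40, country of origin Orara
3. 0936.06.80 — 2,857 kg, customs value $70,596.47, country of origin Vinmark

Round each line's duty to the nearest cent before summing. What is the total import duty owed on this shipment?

$212,404.89

Line 1 (9329.83.82, Junara, 3,656 units, $724,070.80):
Base rate for 9329.83.82 is 16.5% + $0.59/unit.
Duty = $724,070.80 × 16.5% + 3,656 × $0.59 = $121,628.72.
Line 2 (8049.20.03, Orara, 1,540 units, $320,874.40):
Base rate for 8049.20.03 is 24%.
8049.20.03 has an FTA preferential rate, but origin Orara is not Vinmark; base rate stands.
Duty = $320,874.40 × 24% = $77,009.86.
Line 3 (0936.06.80, Vinmark, 2,857 kg, $70,596.47):
Base rate for 0936.06.80 is 26%.
Origin Vinmark qualifies under the Bralmark–Vinmark agreement and 0936.06.80 is covered: preferential rate 19.5% applies instead.
The additional-duty order on 0936.06.80 targets Raveth, not Vinmark; it does not apply.
Duty = $70,596.47 × 19.5% = $13,766.31.
Total = $121,628.72 + $77,009.86 + $13,766.31 = $212,404.89.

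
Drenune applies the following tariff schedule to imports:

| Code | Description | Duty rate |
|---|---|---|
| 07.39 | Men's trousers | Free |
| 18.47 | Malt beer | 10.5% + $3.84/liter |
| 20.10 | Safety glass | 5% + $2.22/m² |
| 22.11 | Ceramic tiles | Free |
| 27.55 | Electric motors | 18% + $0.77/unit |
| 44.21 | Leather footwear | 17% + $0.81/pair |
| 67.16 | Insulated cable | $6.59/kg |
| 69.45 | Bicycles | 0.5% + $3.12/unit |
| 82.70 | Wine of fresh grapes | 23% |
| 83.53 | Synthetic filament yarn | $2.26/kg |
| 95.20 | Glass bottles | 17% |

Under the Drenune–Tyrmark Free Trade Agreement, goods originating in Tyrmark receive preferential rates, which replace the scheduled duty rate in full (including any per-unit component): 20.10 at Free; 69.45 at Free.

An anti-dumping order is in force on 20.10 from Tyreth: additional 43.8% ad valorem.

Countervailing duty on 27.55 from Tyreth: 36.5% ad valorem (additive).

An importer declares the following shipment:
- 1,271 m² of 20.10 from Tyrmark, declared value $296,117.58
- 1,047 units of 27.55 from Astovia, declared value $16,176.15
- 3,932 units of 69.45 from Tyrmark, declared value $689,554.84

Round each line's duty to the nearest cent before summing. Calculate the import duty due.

Line 1 (20.10, Tyrmark, 1,271 m², $296,117.58):
Base rate for 20.10 is 5% + $2.22/m².
Origin Tyrmark qualifies under the Drenune–Tyrmark agreement and 20.10 is covered: preferential rate Free applies instead.
The additional-duty order on 20.10 targets Tyreth, not Tyrmark; it does not apply.
Duty = $296,117.58 × 0% = $0.00.
Line 2 (27.55, Astovia, 1,047 units, $16,176.15):
Base rate for 27.55 is 18% + $0.77/unit.
The additional-duty order on 27.55 targets Tyreth, not Astovia; it does not apply.
Duty = $16,176.15 × 18% + 1,047 × $0.77 = $3,717.90.
Line 3 (69.45, Tyrmark, 3,932 units, $689,554.84):
Base rate for 69.45 is 0.5% + $3.12/unit.
Origin Tyrmark qualifies under the Drenune–Tyrmark agreement and 69.45 is covered: preferential rate Free applies instead.
Duty = $689,554.84 × 0% = $0.00.
Total = $0.00 + $3,717.90 + $0.00 = $3,717.90.

$3,717.90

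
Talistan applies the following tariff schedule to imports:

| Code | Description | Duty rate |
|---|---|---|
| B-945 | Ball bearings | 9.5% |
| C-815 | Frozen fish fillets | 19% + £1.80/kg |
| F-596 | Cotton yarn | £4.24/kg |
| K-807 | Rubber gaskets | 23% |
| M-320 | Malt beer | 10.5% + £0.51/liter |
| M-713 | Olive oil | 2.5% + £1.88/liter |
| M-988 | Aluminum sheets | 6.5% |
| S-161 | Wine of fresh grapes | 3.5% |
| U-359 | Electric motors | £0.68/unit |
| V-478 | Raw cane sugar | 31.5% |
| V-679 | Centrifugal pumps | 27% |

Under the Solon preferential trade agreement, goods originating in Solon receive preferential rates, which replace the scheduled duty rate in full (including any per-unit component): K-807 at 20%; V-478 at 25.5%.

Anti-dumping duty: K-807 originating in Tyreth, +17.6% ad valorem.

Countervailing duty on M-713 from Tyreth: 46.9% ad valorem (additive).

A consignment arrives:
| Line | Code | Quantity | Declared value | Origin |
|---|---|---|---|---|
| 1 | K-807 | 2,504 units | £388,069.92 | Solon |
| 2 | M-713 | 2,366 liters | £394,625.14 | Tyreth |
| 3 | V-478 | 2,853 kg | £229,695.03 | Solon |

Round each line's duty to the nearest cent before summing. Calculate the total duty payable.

Line 1 (K-807, Solon, 2,504 units, £388,069.92):
Base rate for K-807 is 23%.
Origin Solon qualifies under the Talistan–Solon agreement and K-807 is covered: preferential rate 20% applies instead.
The additional-duty order on K-807 targets Tyreth, not Solon; it does not apply.
Duty = £388,069.92 × 20% = £77,613.98.
Line 2 (M-713, Tyreth, 2,366 liters, £394,625.14):
Base rate for M-713 is 2.5% + £1.88/liter.
Additional duty on M-713 from Tyreth: +46.9%. Applied ad valorem rate: 2.5% + 46.9% = 49.4%.
Duty = £394,625.14 × 49.4% + 2,366 × £1.88 = £199,392.90.
Line 3 (V-478, Solon, 2,853 kg, £229,695.03):
Base rate for V-478 is 31.5%.
Origin Solon qualifies under the Talistan–Solon agreement and V-478 is covered: preferential rate 25.5% applies instead.
Duty = £229,695.03 × 25.5% = £58,572.23.
Total = £77,613.98 + £199,392.90 + £58,572.23 = £335,579.11.

£335,579.11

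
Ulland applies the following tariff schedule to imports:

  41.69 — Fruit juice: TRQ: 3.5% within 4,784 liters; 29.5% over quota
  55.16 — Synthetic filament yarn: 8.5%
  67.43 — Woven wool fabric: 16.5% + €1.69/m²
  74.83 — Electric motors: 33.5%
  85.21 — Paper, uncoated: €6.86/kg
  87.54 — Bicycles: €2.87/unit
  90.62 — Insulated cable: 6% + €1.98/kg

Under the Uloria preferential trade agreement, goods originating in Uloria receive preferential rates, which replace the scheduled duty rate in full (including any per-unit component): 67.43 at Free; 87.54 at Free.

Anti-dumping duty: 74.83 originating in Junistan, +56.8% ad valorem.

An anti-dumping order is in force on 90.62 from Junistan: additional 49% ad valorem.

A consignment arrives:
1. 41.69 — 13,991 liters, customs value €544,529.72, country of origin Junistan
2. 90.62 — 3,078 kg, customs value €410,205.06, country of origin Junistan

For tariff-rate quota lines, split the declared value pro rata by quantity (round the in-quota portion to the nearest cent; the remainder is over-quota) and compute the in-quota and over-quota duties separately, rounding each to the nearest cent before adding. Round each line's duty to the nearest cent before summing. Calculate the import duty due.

€343,933.23

Line 1 (41.69, Junistan, 13,991 liters, €544,529.72):
Code 41.69 is under a tariff-rate quota (threshold 4,784 liters). In-quota: 4,784 liters at 3.5%; over-quota: 9,207 liters at 29.5%.
Pro-rata value split: in-quota = €544,529.72 × 4,784/13,991 = €186,193.28; over-quota = €544,529.72 − €186,193.28 = €358,336.44.
In-quota duty = €186,193.28 × 3.5% = €6,516.76. Over-quota duty = €358,336.44 × 29.5% = €105,709.25.
Line duty = €6,516.76 + €105,709.25 = €112,226.01.
Line 2 (90.62, Junistan, 3,078 kg, €410,205.06):
Base rate for 90.62 is 6% + €1.98/kg.
Additional duty on 90.62 from Junistan: +49%. Applied ad valorem rate: 6% + 49% = 55%.
Duty = €410,205.06 × 55% + 3,078 × €1.98 = €231,707.22.
Total = €112,226.01 + €231,707.22 = €343,933.23.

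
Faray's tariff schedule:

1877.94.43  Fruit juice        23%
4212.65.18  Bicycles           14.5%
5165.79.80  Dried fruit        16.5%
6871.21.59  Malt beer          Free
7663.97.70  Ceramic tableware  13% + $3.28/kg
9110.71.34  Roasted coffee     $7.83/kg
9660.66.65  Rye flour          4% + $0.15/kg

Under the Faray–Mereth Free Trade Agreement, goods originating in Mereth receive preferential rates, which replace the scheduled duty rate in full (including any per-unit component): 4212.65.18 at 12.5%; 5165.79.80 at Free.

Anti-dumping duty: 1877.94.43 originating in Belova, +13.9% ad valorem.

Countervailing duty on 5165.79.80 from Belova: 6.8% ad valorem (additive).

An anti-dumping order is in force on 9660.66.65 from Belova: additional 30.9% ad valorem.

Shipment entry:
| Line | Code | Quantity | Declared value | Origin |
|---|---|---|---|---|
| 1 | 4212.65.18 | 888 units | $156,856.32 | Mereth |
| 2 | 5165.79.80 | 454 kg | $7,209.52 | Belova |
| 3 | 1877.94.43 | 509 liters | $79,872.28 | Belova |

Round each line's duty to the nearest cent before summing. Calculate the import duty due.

Line 1 (4212.65.18, Mereth, 888 units, $156,856.32):
Base rate for 4212.65.18 is 14.5%.
Origin Mereth qualifies under the Faray–Mereth agreement and 4212.65.18 is covered: preferential rate 12.5% applies instead.
Duty = $156,856.32 × 12.5% = $19,607.04.
Line 2 (5165.79.80, Belova, 454 kg, $7,209.52):
Base rate for 5165.79.80 is 16.5%.
5165.79.80 has an FTA preferential rate, but origin Belova is not Mereth; base rate stands.
Additional duty on 5165.79.80 from Belova: +6.8%. Applied ad valorem rate: 16.5% + 6.8% = 23.3%.
Duty = $7,209.52 × 23.3% = $1,679.82.
Line 3 (1877.94.43, Belova, 509 liters, $79,872.28):
Base rate for 1877.94.43 is 23%.
Additional duty on 1877.94.43 from Belova: +13.9%. Applied ad valorem rate: 23% + 13.9% = 36.9%.
Duty = $79,872.28 × 36.9% = $29,472.87.
Total = $19,607.04 + $1,679.82 + $29,472.87 = $50,759.73.

$50,759.73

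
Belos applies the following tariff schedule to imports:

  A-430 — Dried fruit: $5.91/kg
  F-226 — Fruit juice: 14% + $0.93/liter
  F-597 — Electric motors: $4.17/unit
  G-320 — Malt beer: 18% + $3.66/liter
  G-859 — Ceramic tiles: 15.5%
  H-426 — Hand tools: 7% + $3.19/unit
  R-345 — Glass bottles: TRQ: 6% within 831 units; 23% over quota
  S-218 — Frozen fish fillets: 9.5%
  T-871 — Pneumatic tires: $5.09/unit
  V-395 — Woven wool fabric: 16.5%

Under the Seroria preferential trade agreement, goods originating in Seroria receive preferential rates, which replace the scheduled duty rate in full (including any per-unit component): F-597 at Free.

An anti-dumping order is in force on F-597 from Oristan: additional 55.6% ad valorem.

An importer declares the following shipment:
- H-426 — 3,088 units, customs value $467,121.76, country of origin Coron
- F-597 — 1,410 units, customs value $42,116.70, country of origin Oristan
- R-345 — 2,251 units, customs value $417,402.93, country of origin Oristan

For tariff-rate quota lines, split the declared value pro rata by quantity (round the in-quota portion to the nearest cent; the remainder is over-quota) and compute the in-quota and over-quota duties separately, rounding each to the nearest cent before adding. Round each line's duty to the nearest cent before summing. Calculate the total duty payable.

$141,652.81

Line 1 (H-426, Coron, 3,088 units, $467,121.76):
Base rate for H-426 is 7% + $3.19/unit.
Duty = $467,121.76 × 7% + 3,088 × $3.19 = $42,549.24.
Line 2 (F-597, Oristan, 1,410 units, $42,116.70):
Base rate for F-597 is $4.17/unit.
F-597 has an FTA preferential rate, but origin Oristan is not Seroria; base rate stands.
Additional duty on F-597 from Oristan: +55.6% ad valorem. Applied ad valorem rate = 55.6%.
Duty = $42,116.70 × 55.6% + 1,410 × $4.17 = $29,296.59.
Line 3 (R-345, Oristan, 2,251 units, $417,402.93):
Code R-345 is under a tariff-rate quota (threshold 831 units). In-quota: 831 units at 6%; over-quota: 1,420 units at 23%.
Pro-rata value split: in-quota = $417,402.93 × 831/2,251 = $154,092.33; over-quota = $417,402.93 − $154,092.33 = $263,310.60.
In-quota duty = $154,092.33 × 6% = $9,245.54. Over-quota duty = $263,310.60 × 23% = $60,561.44.
Line duty = $9,245.54 + $60,561.44 = $69,806.98.
Total = $42,549.24 + $29,296.59 + $69,806.98 = $141,652.81.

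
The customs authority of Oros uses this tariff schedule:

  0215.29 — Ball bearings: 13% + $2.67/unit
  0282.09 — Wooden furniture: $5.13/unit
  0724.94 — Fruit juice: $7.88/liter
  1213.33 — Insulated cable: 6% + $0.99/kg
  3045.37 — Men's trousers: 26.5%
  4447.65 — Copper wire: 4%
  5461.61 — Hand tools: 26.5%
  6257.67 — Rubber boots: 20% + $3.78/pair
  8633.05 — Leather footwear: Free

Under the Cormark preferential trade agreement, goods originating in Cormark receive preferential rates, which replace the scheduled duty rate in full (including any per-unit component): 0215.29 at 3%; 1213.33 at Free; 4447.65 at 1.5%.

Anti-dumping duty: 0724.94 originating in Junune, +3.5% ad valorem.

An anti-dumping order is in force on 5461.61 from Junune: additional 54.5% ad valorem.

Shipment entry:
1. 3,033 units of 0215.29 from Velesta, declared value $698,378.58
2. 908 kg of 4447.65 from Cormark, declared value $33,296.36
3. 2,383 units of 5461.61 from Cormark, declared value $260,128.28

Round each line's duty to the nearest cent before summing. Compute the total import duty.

Line 1 (0215.29, Velesta, 3,033 units, $698,378.58):
Base rate for 0215.29 is 13% + $2.67/unit.
0215.29 has an FTA preferential rate, but origin Velesta is not Cormark; base rate stands.
Duty = $698,378.58 × 13% + 3,033 × $2.67 = $98,887.33.
Line 2 (4447.65, Cormark, 908 kg, $33,296.36):
Base rate for 4447.65 is 4%.
Origin Cormark qualifies under the Oros–Cormark agreement and 4447.65 is covered: preferential rate 1.5% applies instead.
Duty = $33,296.36 × 1.5% = $499.45.
Line 3 (5461.61, Cormark, 2,383 units, $260,128.28):
Base rate for 5461.61 is 26.5%.
Origin Cormark is the FTA partner but 5461.61 is not on the preference list; base rate stands.
The additional-duty order on 5461.61 targets Junune, not Cormark; it does not apply.
Duty = $260,128.28 × 26.5% = $68,933.99.
Total = $98,887.33 + $499.45 + $68,933.99 = $168,320.77.

$168,320.77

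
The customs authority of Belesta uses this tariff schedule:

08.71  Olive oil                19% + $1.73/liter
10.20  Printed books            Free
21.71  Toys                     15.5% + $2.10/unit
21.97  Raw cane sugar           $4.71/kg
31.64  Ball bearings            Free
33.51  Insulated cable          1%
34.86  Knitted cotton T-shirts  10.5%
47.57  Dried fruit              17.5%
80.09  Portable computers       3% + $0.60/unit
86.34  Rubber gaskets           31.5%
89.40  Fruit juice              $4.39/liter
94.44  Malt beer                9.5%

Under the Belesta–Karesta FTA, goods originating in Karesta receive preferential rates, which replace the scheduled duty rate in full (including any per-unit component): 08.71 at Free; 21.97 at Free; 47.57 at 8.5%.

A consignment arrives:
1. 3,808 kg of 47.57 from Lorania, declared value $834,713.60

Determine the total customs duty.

Line 1 (47.57, Lorania, 3,808 kg, $834,713.60):
Base rate for 47.57 is 17.5%.
47.57 has an FTA preferential rate, but origin Lorania is not Karesta; base rate stands.
Duty = $834,713.60 × 17.5% = $146,074.88.

$146,074.88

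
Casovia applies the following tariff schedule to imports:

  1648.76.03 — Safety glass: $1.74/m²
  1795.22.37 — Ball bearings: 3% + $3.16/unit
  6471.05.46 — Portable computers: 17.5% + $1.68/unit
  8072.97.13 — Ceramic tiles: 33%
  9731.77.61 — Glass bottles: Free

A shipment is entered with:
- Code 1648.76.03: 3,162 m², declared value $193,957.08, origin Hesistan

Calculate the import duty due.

Line 1 (1648.76.03, Hesistan, 3,162 m², $193,957.08):
Base rate for 1648.76.03 is $1.74/m².
Duty = 3,162 × $1.74 = $5,501.88.

$5,501.88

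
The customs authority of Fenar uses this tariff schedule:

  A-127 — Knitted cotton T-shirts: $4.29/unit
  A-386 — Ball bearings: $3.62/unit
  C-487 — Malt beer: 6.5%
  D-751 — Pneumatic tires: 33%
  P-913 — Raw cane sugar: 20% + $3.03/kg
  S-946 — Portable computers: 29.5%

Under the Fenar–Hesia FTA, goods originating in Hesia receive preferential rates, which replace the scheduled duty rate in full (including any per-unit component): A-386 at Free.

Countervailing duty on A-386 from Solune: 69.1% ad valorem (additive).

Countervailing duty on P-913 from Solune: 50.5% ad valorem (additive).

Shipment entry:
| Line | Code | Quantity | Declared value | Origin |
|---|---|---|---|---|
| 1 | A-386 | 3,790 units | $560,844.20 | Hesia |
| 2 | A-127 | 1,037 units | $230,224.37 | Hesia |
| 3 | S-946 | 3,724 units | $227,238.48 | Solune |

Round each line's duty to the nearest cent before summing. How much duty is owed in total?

$71,484.08

Line 1 (A-386, Hesia, 3,790 units, $560,844.20):
Base rate for A-386 is $3.62/unit.
Origin Hesia qualifies under the Fenar–Hesia agreement and A-386 is covered: preferential rate Free applies instead.
The additional-duty order on A-386 targets Solune, not Hesia; it does not apply.
Duty = $560,844.20 × 0% = $0.00.
Line 2 (A-127, Hesia, 1,037 units, $230,224.37):
Base rate for A-127 is $4.29/unit.
Origin Hesia is the FTA partner but A-127 is not on the preference list; base rate stands.
Duty = 1,037 × $4.29 = $4,448.73.
Line 3 (S-946, Solune, 3,724 units, $227,238.48):
Base rate for S-946 is 29.5%.
Duty = $227,238.48 × 29.5% = $67,035.35.
Total = $0.00 + $4,448.73 + $67,035.35 = $71,484.08.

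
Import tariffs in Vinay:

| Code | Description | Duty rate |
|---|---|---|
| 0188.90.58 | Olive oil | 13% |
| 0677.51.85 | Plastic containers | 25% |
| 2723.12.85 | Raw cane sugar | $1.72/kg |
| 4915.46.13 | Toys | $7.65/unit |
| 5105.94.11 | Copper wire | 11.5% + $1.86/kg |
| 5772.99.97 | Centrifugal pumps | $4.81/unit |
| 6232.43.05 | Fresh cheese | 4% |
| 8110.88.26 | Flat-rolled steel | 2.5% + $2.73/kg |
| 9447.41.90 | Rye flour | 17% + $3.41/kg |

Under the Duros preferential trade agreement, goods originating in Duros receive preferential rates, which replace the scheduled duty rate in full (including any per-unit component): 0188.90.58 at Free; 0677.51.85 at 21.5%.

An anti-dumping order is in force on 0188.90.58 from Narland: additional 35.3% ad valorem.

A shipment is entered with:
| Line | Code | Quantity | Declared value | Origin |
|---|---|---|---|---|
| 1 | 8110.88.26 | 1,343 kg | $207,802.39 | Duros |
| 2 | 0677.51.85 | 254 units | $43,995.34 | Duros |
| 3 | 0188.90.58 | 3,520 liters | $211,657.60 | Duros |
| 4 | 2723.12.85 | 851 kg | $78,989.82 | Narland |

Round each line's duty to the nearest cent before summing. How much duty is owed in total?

$19,784.17

Line 1 (8110.88.26, Duros, 1,343 kg, $207,802.39):
Base rate for 8110.88.26 is 2.5% + $2.73/kg.
Origin Duros is the FTA partner but 8110.88.26 is not on the preference list; base rate stands.
Duty = $207,802.39 × 2.5% + 1,343 × $2.73 = $8,861.45.
Line 2 (0677.51.85, Duros, 254 units, $43,995.34):
Base rate for 0677.51.85 is 25%.
Origin Duros qualifies under the Vinay–Duros agreement and 0677.51.85 is covered: preferential rate 21.5% applies instead.
Duty = $43,995.34 × 21.5% = $9,459.00.
Line 3 (0188.90.58, Duros, 3,520 liters, $211,657.60):
Base rate for 0188.90.58 is 13%.
Origin Duros qualifies under the Vinay–Duros agreement and 0188.90.58 is covered: preferential rate Free applies instead.
The additional-duty order on 0188.90.58 targets Narland, not Duros; it does not apply.
Duty = $211,657.60 × 0% = $0.00.
Line 4 (2723.12.85, Narland, 851 kg, $78,989.82):
Base rate for 2723.12.85 is $1.72/kg.
Duty = 851 × $1.72 = $1,463.72.
Total = $8,861.45 + $9,459.00 + $0.00 + $1,463.72 = $19,784.17.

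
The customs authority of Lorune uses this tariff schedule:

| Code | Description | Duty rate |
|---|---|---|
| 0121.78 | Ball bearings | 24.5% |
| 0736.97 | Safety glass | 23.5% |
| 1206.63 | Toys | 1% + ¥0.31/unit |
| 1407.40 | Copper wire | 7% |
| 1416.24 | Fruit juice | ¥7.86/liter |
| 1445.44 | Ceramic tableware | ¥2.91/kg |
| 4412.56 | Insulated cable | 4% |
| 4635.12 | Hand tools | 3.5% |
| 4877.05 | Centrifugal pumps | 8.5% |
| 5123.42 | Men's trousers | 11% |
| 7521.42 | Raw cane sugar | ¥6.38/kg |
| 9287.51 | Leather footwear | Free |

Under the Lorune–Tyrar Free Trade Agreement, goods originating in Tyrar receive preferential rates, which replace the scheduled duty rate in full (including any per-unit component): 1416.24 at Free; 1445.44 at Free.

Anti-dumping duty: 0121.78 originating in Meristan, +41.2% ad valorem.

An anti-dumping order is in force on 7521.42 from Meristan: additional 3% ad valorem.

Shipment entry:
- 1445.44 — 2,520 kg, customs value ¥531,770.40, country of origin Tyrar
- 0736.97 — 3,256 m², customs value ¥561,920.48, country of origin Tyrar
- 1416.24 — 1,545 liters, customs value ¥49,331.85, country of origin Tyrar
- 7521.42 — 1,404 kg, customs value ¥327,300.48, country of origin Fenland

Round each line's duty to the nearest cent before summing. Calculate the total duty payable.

Line 1 (1445.44, Tyrar, 2,520 kg, ¥531,770.40):
Base rate for 1445.44 is ¥2.91/kg.
Origin Tyrar qualifies under the Lorune–Tyrar agreement and 1445.44 is covered: preferential rate Free applies instead.
Duty = ¥531,770.40 × 0% = ¥0.00.
Line 2 (0736.97, Tyrar, 3,256 m², ¥561,920.48):
Base rate for 0736.97 is 23.5%.
Origin Tyrar is the FTA partner but 0736.97 is not on the preference list; base rate stands.
Duty = ¥561,920.48 × 23.5% = ¥132,051.31.
Line 3 (1416.24, Tyrar, 1,545 liters, ¥49,331.85):
Base rate for 1416.24 is ¥7.86/liter.
Origin Tyrar qualifies under the Lorune–Tyrar agreement and 1416.24 is covered: preferential rate Free applies instead.
Duty = ¥49,331.85 × 0% = ¥0.00.
Line 4 (7521.42, Fenland, 1,404 kg, ¥327,300.48):
Base rate for 7521.42 is ¥6.38/kg.
The additional-duty order on 7521.42 targets Meristan, not Fenland; it does not apply.
Duty = 1,404 × ¥6.38 = ¥8,957.52.
Total = ¥0.00 + ¥132,051.31 + ¥0.00 + ¥8,957.52 = ¥141,008.83.

¥141,008.83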